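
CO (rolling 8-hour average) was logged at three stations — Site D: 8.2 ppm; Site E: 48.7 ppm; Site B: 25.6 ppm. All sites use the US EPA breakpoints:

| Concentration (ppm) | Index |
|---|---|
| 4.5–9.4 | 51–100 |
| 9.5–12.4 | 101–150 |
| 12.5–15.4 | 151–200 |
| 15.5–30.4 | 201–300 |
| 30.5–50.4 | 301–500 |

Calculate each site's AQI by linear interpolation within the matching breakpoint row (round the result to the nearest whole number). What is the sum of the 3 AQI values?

Site D: 8.2 lies in 4.5–9.4, so I_lo=51, I_hi=100, C_lo=4.5, C_hi=9.4.
(100−51)/(9.4−4.5) × (8.2−4.5) + 51 = 49/4.9 × 3.7 + 51 ≈ 88.00 → 88.
Site E: 48.7 lies in 30.5–50.4, so I_lo=301, I_hi=500, C_lo=30.5, C_hi=50.4.
(500−301)/(50.4−30.5) × (48.7−30.5) + 301 = 199/19.9 × 18.2 + 301 ≈ 483.00 → 483.
Site B: row 15.5–30.4 (AQI 201–300). (300−201)·(25.6−15.5)/(30.4−15.5) + 201 = 99·10.1/14.9 + 201 ≈ 268.11 → 268.
AQIs: Site D=88, Site E=483, Site B=268. Sum = 88 + 483 + 268 = 839.

839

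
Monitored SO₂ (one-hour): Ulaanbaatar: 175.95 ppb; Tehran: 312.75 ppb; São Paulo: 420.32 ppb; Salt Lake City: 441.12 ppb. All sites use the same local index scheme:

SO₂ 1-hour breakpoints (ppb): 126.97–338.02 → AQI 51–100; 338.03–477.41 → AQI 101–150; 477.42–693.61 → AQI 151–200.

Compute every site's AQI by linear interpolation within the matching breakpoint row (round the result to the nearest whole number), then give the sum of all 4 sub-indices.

423

Ulaanbaatar: 175.95 ∈ [126.97, 338.02] ↔ index [51, 100].
51 + (175.95−126.97)·(100−51)/(338.02−126.97) = 51 + 48.98·49/211.05 ≈ 62.37, so AQI = 62.
Tehran: 312.75 lies in 126.97–338.02, so I_lo=51, I_hi=100, C_lo=126.97, C_hi=338.02.
(100−51)/(338.02−126.97) × (312.75−126.97) + 51 = 49/211.05 × 185.78 + 51 ≈ 94.13 → 94.
São Paulo: row 338.03–477.41 (AQI 101–150). (150−101)·(420.32−338.03)/(477.41−338.03) + 101 = 49·82.29/139.38 + 101 ≈ 129.93 → 130.
Salt Lake City: 441.12 lies in 338.03–477.41, so I_lo=101, I_hi=150, C_lo=338.03, C_hi=477.41.
(150−101)/(477.41−338.03) × (441.12−338.03) + 101 = 49/139.38 × 103.09 + 101 ≈ 137.24 → 137.
AQIs: Ulaanbaatar=62, Tehran=94, São Paulo=130, Salt Lake City=137. Sum = 62 + 94 + 130 + 137 = 423.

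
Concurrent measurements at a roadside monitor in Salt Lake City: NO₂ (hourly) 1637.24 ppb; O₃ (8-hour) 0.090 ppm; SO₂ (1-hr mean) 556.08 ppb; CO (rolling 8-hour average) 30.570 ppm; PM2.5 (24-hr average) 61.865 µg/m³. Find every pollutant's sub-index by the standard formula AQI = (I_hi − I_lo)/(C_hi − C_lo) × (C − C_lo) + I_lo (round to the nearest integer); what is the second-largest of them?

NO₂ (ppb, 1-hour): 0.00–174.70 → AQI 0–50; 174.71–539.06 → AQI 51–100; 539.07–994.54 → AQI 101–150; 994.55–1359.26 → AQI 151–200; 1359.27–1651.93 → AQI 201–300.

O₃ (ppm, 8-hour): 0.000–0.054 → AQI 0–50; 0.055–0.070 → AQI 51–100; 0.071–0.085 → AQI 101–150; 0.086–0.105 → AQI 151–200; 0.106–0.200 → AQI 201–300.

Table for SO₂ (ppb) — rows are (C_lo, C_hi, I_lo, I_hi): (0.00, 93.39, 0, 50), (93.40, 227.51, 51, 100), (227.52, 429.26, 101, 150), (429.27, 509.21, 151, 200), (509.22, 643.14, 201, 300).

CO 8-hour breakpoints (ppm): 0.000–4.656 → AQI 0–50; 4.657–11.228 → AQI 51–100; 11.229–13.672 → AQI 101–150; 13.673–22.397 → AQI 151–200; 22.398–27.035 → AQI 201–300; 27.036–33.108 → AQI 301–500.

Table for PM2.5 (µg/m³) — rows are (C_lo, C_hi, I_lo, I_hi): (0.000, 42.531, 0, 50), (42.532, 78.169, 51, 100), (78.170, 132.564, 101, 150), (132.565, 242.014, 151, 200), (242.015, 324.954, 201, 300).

295

NO₂ 1637.24: bracket 1359.27–1651.93 → index 201–300; slope 99/292.66, offset 277.97.
AQI = 201 + 99/292.66·277.97 ≈ 295.03 ⇒ 295.
O₃: 0.090 lies in 0.086–0.105, so I_lo=151, I_hi=200, C_lo=0.086, C_hi=0.105.
(200−151)/(0.105−0.086) × (0.090−0.086) + 151 = 49/0.019 × 0.004 + 151 ≈ 161.32 → 161.
SO₂ 556.08: bracket 509.22–643.14 → index 201–300; slope 99/133.92, offset 46.86.
AQI = 201 + 99/133.92·46.86 ≈ 235.64 ⇒ 236.
CO: 30.570 ∈ [27.036, 33.108] ↔ index [301, 500].
301 + (30.570−27.036)·(500−301)/(33.108−27.036) = 301 + 3.534·199/6.072 ≈ 416.82, so AQI = 417.
PM2.5: row 42.532–78.169 (AQI 51–100). (100−51)·(61.865−42.532)/(78.169−42.532) + 51 = 49·19.333/35.637 + 51 ≈ 77.58 → 78.
Sub-indices: NO₂→295, O₃→161, SO₂→236, CO→417, PM2.5→78. Ranked high→low: 417, 295, 236, 161, 78. Second-highest sub-index = 295.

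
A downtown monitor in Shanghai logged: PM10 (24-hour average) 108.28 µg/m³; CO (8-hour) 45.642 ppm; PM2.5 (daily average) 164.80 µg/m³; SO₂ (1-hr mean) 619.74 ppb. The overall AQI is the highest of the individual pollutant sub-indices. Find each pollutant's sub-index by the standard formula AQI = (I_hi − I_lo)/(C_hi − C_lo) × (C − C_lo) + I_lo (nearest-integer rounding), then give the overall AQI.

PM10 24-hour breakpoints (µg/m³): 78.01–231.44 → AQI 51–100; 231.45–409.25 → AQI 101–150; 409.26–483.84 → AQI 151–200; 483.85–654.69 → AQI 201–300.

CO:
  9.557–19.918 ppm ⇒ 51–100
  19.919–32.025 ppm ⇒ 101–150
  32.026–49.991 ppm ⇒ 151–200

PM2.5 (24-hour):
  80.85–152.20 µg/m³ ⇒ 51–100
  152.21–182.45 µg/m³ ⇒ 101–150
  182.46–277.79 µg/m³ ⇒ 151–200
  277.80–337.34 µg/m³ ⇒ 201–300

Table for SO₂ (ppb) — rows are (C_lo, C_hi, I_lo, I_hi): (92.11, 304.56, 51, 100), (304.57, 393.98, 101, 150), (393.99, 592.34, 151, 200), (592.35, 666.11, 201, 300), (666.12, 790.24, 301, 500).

238

PM10: row 78.01–231.44 (AQI 51–100). (100−51)·(108.28−78.01)/(231.44−78.01) + 51 = 49·30.27/153.43 + 51 ≈ 60.67 → 61.
CO: 45.642 ∈ [32.026, 49.991] ↔ index [151, 200].
151 + (45.642−32.026)·(200−151)/(49.991−32.026) = 151 + 13.616·49/17.965 ≈ 188.14, so AQI = 188.
PM2.5: 164.80 lies in 152.21–182.45, so I_lo=101, I_hi=150, C_lo=152.21, C_hi=182.45.
(150−101)/(182.45−152.21) × (164.80−152.21) + 101 = 49/30.24 × 12.59 + 101 ≈ 121.40 → 121.
SO₂: 619.74 lies in 592.35–666.11, so I_lo=201, I_hi=300, C_lo=592.35, C_hi=666.11.
(300−201)/(666.11−592.35) × (619.74−592.35) + 201 = 99/73.76 × 27.39 + 201 ≈ 237.76 → 238.
Sub-indices: PM10→61, CO→188, PM2.5→121, SO₂→238. Overall AQI = max = 238; dominant pollutant is SO₂.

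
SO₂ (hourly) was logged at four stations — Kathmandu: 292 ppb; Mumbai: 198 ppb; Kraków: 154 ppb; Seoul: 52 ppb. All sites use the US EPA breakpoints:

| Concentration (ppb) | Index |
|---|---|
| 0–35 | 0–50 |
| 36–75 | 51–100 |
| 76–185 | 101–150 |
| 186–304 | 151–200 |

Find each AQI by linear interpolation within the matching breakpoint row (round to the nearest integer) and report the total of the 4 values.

558

Kathmandu 292: bracket 186–304 → index 151–200; slope 49/118, offset 106.
AQI = 151 + 49/118·106 ≈ 195.02 ⇒ 195.
Mumbai: 198 ∈ [186, 304] ↔ index [151, 200].
151 + (198−186)·(200−151)/(304−186) = 151 + 12·49/118 ≈ 155.98, so AQI = 156.
Kraków: 154 lies in 76–185, so I_lo=101, I_hi=150, C_lo=76, C_hi=185.
(150−101)/(185−76) × (154−76) + 101 = 49/109 × 78 + 101 ≈ 136.06 → 136.
Seoul: row 36–75 (AQI 51–100). (100−51)·(52−36)/(75−36) + 51 = 49·16/39 + 51 ≈ 71.10 → 71.
AQIs: Kathmandu=195, Mumbai=156, Kraków=136, Seoul=71. Sum = 195 + 156 + 136 + 71 = 558.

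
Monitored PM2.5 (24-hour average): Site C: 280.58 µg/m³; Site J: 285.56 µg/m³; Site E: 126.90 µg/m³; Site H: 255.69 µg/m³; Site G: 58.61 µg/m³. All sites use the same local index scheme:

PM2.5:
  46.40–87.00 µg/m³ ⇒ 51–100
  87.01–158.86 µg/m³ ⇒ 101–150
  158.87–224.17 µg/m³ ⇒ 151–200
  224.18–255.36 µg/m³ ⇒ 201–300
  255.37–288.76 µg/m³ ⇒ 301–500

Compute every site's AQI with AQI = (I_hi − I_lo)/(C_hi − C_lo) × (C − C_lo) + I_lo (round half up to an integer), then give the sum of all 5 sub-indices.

Site C: 280.58 lies in 255.37–288.76, so I_lo=301, I_hi=500, C_lo=255.37, C_hi=288.76.
(500−301)/(288.76−255.37) × (280.58−255.37) + 301 = 199/33.39 × 25.21 + 301 ≈ 451.25 → 451.
Site J: row 255.37–288.76 (AQI 301–500). (500−301)·(285.56−255.37)/(288.76−255.37) + 301 = 199·30.19/33.39 + 301 ≈ 480.93 → 481.
Site E 126.90: bracket 87.01–158.86 → index 101–150; slope 49/71.85, offset 39.89.
AQI = 101 + 49/71.85·39.89 ≈ 128.20 ⇒ 128.
Site H: row 255.37–288.76 (AQI 301–500). (500−301)·(255.69−255.37)/(288.76−255.37) + 301 = 199·0.32/33.39 + 301 ≈ 302.91 → 303.
Site G: 58.61 lies in 46.40–87.00, so I_lo=51, I_hi=100, C_lo=46.40, C_hi=87.00.
(100−51)/(87.00−46.40) × (58.61−46.40) + 51 = 49/40.60 × 12.21 + 51 ≈ 65.74 → 66.
AQIs: Site C=451, Site J=481, Site E=128, Site H=303, Site G=66. Sum = 451 + 481 + 128 + 303 + 66 = 1429.

1429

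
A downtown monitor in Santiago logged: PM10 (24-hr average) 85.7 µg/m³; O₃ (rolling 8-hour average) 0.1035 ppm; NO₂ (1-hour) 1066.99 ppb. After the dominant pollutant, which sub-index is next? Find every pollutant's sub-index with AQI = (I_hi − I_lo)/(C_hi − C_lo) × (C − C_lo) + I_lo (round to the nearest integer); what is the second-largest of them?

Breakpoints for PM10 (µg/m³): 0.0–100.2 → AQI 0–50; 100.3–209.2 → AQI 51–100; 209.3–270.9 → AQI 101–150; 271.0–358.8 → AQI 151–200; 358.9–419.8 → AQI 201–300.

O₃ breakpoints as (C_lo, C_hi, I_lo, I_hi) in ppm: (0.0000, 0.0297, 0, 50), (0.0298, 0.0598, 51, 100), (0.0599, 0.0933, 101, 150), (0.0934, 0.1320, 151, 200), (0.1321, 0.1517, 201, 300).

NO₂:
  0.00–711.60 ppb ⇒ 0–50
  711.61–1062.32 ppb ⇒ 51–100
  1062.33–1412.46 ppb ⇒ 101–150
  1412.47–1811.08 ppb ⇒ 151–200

102

PM10: 85.7 ∈ [0.0, 100.2] ↔ index [0, 50].
0 + (85.7−0.0)·(50−0)/(100.2−0.0) = 0 + 85.7·50/100.2 ≈ 42.76, so AQI = 43.
O₃: row 0.0934–0.1320 (AQI 151–200). (200−151)·(0.1035−0.0934)/(0.1320−0.0934) + 151 = 49·0.0101/0.0386 + 151 ≈ 163.82 → 164.
NO₂: 1066.99 lies in 1062.33–1412.46, so I_lo=101, I_hi=150, C_lo=1062.33, C_hi=1412.46.
(150−101)/(1412.46−1062.33) × (1066.99−1062.33) + 101 = 49/350.13 × 4.66 + 101 ≈ 101.65 → 102.
Sub-indices: PM10→43, O₃→164, NO₂→102. Ranked high→low: 164, 102, 43. Second-highest sub-index = 102.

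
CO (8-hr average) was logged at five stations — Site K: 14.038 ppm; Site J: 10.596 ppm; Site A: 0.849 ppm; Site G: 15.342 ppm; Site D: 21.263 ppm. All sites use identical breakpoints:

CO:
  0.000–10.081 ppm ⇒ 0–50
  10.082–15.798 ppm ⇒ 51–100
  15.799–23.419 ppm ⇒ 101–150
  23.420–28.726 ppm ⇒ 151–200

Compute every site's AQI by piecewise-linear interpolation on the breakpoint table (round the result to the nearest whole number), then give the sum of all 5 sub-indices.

Site K: row 10.082–15.798 (AQI 51–100). (100−51)·(14.038−10.082)/(15.798−10.082) + 51 = 49·3.956/5.716 + 51 ≈ 84.91 → 85.
Site J 10.596: bracket 10.082–15.798 → index 51–100; slope 49/5.716, offset 0.514.
AQI = 51 + 49/5.716·0.514 ≈ 55.41 ⇒ 55.
Site A 0.849: bracket 0.000–10.081 → index 0–50; slope 50/10.081, offset 0.849.
AQI = 0 + 50/10.081·0.849 ≈ 4.21 ⇒ 4.
Site G 15.342: bracket 10.082–15.798 → index 51–100; slope 49/5.716, offset 5.260.
AQI = 51 + 49/5.716·5.260 ≈ 96.09 ⇒ 96.
Site D 21.263: bracket 15.799–23.419 → index 101–150; slope 49/7.620, offset 5.464.
AQI = 101 + 49/7.620·5.464 ≈ 136.14 ⇒ 136.
AQIs: Site K=85, Site J=55, Site A=4, Site G=96, Site D=136. Sum = 85 + 55 + 4 + 96 + 136 = 376.

376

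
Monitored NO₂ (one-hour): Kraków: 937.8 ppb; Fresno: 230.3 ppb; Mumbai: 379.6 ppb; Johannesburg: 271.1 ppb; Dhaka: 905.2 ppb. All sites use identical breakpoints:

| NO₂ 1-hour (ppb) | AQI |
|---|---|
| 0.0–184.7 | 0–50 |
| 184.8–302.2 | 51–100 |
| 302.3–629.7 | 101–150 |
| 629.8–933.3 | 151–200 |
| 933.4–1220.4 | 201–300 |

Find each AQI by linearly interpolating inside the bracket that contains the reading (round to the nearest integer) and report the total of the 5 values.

668

Kraków: 937.8 ∈ [933.4, 1220.4] ↔ index [201, 300].
201 + (937.8−933.4)·(300−201)/(1220.4−933.4) = 201 + 4.4·99/287.0 ≈ 202.52, so AQI = 203.
Fresno: row 184.8–302.2 (AQI 51–100). (100−51)·(230.3−184.8)/(302.2−184.8) + 51 = 49·45.5/117.4 + 51 ≈ 69.99 → 70.
Mumbai: 379.6 ∈ [302.3, 629.7] ↔ index [101, 150].
101 + (379.6−302.3)·(150−101)/(629.7−302.3) = 101 + 77.3·49/327.4 ≈ 112.57, so AQI = 113.
Johannesburg: row 184.8–302.2 (AQI 51–100). (100−51)·(271.1−184.8)/(302.2−184.8) + 51 = 49·86.3/117.4 + 51 ≈ 87.02 → 87.
Dhaka: 905.2 ∈ [629.8, 933.3] ↔ index [151, 200].
151 + (905.2−629.8)·(200−151)/(933.3−629.8) = 151 + 275.4·49/303.5 ≈ 195.46, so AQI = 195.
AQIs: Kraków=203, Fresno=70, Mumbai=113, Johannesburg=87, Dhaka=195. Sum = 203 + 70 + 113 + 87 + 195 = 668.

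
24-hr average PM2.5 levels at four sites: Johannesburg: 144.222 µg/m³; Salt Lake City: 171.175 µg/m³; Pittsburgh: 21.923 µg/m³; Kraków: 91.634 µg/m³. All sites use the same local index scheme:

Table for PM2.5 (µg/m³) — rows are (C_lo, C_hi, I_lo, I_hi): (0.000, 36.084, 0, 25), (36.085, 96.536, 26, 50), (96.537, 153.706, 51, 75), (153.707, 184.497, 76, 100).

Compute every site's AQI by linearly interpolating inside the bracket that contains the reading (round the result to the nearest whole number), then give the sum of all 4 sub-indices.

224

Johannesburg: row 96.537–153.706 (AQI 51–75). (75−51)·(144.222−96.537)/(153.706−96.537) + 51 = 24·47.685/57.169 + 51 ≈ 71.02 → 71.
Salt Lake City: 171.175 lies in 153.707–184.497, so I_lo=76, I_hi=100, C_lo=153.707, C_hi=184.497.
(100−76)/(184.497−153.707) × (171.175−153.707) + 76 = 24/30.790 × 17.468 + 76 ≈ 89.62 → 90.
Pittsburgh: 21.923 ∈ [0.000, 36.084] ↔ index [0, 25].
0 + (21.923−0.000)·(25−0)/(36.084−0.000) = 0 + 21.923·25/36.084 ≈ 15.19, so AQI = 15.
Kraków: 91.634 ∈ [36.085, 96.536] ↔ index [26, 50].
26 + (91.634−36.085)·(50−26)/(96.536−36.085) = 26 + 55.549·24/60.451 ≈ 48.05, so AQI = 48.
AQIs: Johannesburg=71, Salt Lake City=90, Pittsburgh=15, Kraków=48. Sum = 71 + 90 + 15 + 48 = 224.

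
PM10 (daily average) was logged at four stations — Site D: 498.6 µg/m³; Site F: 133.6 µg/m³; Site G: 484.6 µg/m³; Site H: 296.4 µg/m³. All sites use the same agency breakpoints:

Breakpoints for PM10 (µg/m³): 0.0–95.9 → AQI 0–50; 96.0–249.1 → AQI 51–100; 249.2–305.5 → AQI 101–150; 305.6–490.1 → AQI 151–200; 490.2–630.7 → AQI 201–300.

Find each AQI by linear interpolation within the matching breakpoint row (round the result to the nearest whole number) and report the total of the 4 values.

611

Site D: 498.6 ∈ [490.2, 630.7] ↔ index [201, 300].
201 + (498.6−490.2)·(300−201)/(630.7−490.2) = 201 + 8.4·99/140.5 ≈ 206.92, so AQI = 207.
Site F 133.6: bracket 96.0–249.1 → index 51–100; slope 49/153.1, offset 37.6.
AQI = 51 + 49/153.1·37.6 ≈ 63.03 ⇒ 63.
Site G: 484.6 ∈ [305.6, 490.1] ↔ index [151, 200].
151 + (484.6−305.6)·(200−151)/(490.1−305.6) = 151 + 179.0·49/184.5 ≈ 198.54, so AQI = 199.
Site H: 296.4 lies in 249.2–305.5, so I_lo=101, I_hi=150, C_lo=249.2, C_hi=305.5.
(150−101)/(305.5−249.2) × (296.4−249.2) + 101 = 49/56.3 × 47.2 + 101 ≈ 142.08 → 142.
AQIs: Site D=207, Site F=63, Site G=199, Site H=142. Sum = 207 + 63 + 199 + 142 = 611.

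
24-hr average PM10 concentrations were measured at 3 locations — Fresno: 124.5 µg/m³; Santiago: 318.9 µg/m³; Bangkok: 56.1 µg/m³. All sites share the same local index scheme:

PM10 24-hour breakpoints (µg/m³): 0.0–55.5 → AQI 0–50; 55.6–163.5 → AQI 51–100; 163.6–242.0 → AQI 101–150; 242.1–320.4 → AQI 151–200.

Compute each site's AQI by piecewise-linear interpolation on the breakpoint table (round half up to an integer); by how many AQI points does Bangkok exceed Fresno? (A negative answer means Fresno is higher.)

Fresno: row 55.6–163.5 (AQI 51–100). (100−51)·(124.5−55.6)/(163.5−55.6) + 51 = 49·68.9/107.9 + 51 ≈ 82.29 → 82.
Santiago: 318.9 ∈ [242.1, 320.4] ↔ index [151, 200].
151 + (318.9−242.1)·(200−151)/(320.4−242.1) = 151 + 76.8·49/78.3 ≈ 199.06, so AQI = 199.
Bangkok: row 55.6–163.5 (AQI 51–100). (100−51)·(56.1−55.6)/(163.5−55.6) + 51 = 49·0.5/107.9 + 51 ≈ 51.23 → 51.
AQIs: Fresno=82, Santiago=199, Bangkok=51. Bangkok (51) − Fresno (82) = -31.

-31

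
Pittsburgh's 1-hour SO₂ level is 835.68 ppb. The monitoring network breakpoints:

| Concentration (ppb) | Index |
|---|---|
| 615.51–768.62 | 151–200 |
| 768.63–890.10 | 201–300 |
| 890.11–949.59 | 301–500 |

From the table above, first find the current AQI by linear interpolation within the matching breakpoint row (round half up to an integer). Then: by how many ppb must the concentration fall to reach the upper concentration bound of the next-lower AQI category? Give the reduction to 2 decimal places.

67.06

SO₂: 835.68 lies in 768.63–890.10, so I_lo=201, I_hi=300, C_lo=768.63, C_hi=890.10.
(300−201)/(890.10−768.63) × (835.68−768.63) + 201 = 99/121.47 × 67.05 + 201 ≈ 255.65 → 256.
Current AQI 256 is in the Very Unhealthy range (201–300). The next-lower category tops out at AQI 200, whose upper concentration bound is 768.62 ppb.
Reduction needed = 835.68 − 768.62 = 67.06 ppb.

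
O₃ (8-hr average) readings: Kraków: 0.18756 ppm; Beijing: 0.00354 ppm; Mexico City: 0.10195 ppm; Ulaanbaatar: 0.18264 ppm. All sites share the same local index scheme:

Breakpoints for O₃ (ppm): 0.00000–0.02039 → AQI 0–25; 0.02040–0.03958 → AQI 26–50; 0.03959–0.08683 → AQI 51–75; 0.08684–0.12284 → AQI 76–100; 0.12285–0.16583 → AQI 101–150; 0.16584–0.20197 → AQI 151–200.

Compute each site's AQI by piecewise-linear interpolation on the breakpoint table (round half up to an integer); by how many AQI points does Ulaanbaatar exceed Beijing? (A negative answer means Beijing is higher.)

170

Kraków: 0.18756 ∈ [0.16584, 0.20197] ↔ index [151, 200].
151 + (0.18756−0.16584)·(200−151)/(0.20197−0.16584) = 151 + 0.02172·49/0.03613 ≈ 180.46, so AQI = 180.
Beijing: row 0.00000–0.02039 (AQI 0–25). (25−0)·(0.00354−0.00000)/(0.02039−0.00000) + 0 = 25·0.00354/0.02039 + 0 ≈ 4.34 → 4.
Mexico City 0.10195: bracket 0.08684–0.12284 → index 76–100; slope 24/0.03600, offset 0.01511.
AQI = 76 + 24/0.03600·0.01511 ≈ 86.07 ⇒ 86.
Ulaanbaatar: 0.18264 ∈ [0.16584, 0.20197] ↔ index [151, 200].
151 + (0.18264−0.16584)·(200−151)/(0.20197−0.16584) = 151 + 0.01680·49/0.03613 ≈ 173.78, so AQI = 174.
AQIs: Kraków=180, Beijing=4, Mexico City=86, Ulaanbaatar=174. Ulaanbaatar (174) − Beijing (4) = 170.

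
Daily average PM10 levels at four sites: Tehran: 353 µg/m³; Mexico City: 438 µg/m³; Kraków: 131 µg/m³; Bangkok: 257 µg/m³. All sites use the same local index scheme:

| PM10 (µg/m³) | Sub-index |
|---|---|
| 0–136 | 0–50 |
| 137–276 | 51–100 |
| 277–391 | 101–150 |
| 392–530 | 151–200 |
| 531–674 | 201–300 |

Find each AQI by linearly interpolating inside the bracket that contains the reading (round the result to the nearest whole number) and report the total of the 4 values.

442

Tehran: row 277–391 (AQI 101–150). (150−101)·(353−277)/(391−277) + 101 = 49·76/114 + 101 ≈ 133.67 → 134.
Mexico City: 438 lies in 392–530, so I_lo=151, I_hi=200, C_lo=392, C_hi=530.
(200−151)/(530−392) × (438−392) + 151 = 49/138 × 46 + 151 ≈ 167.33 → 167.
Kraków: 131 lies in 0–136, so I_lo=0, I_hi=50, C_lo=0, C_hi=136.
(50−0)/(136−0) × (131−0) + 0 = 50/136 × 131 + 0 ≈ 48.16 → 48.
Bangkok 257: bracket 137–276 → index 51–100; slope 49/139, offset 120.
AQI = 51 + 49/139·120 ≈ 93.30 ⇒ 93.
AQIs: Tehran=134, Mexico City=167, Kraków=48, Bangkok=93. Sum = 134 + 167 + 48 + 93 = 442.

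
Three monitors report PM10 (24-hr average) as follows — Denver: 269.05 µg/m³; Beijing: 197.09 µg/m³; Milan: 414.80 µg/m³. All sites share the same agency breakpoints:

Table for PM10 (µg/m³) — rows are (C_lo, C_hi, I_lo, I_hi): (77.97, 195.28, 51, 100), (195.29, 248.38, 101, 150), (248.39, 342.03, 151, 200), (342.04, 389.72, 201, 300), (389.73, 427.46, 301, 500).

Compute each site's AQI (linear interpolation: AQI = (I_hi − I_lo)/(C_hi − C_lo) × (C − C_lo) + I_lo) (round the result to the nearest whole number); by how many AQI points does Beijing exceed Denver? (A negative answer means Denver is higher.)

-59

Denver: 269.05 lies in 248.39–342.03, so I_lo=151, I_hi=200, C_lo=248.39, C_hi=342.03.
(200−151)/(342.03−248.39) × (269.05−248.39) + 151 = 49/93.64 × 20.66 + 151 ≈ 161.81 → 162.
Beijing: row 195.29–248.38 (AQI 101–150). (150−101)·(197.09−195.29)/(248.38−195.29) + 101 = 49·1.80/53.09 + 101 ≈ 102.66 → 103.
Milan: row 389.73–427.46 (AQI 301–500). (500−301)·(414.80−389.73)/(427.46−389.73) + 301 = 199·25.07/37.73 + 301 ≈ 433.23 → 433.
AQIs: Denver=162, Beijing=103, Milan=433. Beijing (103) − Denver (162) = -59.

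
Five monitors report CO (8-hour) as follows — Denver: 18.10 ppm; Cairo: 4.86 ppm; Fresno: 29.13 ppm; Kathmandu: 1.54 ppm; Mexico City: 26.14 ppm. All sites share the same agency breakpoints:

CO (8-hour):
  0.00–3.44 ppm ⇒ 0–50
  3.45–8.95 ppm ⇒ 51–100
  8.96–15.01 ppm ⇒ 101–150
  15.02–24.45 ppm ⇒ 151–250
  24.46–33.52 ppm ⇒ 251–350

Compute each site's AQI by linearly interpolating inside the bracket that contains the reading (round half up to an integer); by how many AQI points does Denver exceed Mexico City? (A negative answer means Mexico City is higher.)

Denver 18.10: bracket 15.02–24.45 → index 151–250; slope 99/9.43, offset 3.08.
AQI = 151 + 99/9.43·3.08 ≈ 183.34 ⇒ 183.
Cairo: 4.86 ∈ [3.45, 8.95] ↔ index [51, 100].
51 + (4.86−3.45)·(100−51)/(8.95−3.45) = 51 + 1.41·49/5.50 ≈ 63.56, so AQI = 64.
Fresno: 29.13 ∈ [24.46, 33.52] ↔ index [251, 350].
251 + (29.13−24.46)·(350−251)/(33.52−24.46) = 251 + 4.67·99/9.06 ≈ 302.03, so AQI = 302.
Kathmandu: 1.54 ∈ [0.00, 3.44] ↔ index [0, 50].
0 + (1.54−0.00)·(50−0)/(3.44−0.00) = 0 + 1.54·50/3.44 ≈ 22.38, so AQI = 22.
Mexico City: row 24.46–33.52 (AQI 251–350). (350−251)·(26.14−24.46)/(33.52−24.46) + 251 = 99·1.68/9.06 + 251 ≈ 269.36 → 269.
AQIs: Denver=183, Cairo=64, Fresno=302, Kathmandu=22, Mexico City=269. Denver (183) − Mexico City (269) = -86.

-86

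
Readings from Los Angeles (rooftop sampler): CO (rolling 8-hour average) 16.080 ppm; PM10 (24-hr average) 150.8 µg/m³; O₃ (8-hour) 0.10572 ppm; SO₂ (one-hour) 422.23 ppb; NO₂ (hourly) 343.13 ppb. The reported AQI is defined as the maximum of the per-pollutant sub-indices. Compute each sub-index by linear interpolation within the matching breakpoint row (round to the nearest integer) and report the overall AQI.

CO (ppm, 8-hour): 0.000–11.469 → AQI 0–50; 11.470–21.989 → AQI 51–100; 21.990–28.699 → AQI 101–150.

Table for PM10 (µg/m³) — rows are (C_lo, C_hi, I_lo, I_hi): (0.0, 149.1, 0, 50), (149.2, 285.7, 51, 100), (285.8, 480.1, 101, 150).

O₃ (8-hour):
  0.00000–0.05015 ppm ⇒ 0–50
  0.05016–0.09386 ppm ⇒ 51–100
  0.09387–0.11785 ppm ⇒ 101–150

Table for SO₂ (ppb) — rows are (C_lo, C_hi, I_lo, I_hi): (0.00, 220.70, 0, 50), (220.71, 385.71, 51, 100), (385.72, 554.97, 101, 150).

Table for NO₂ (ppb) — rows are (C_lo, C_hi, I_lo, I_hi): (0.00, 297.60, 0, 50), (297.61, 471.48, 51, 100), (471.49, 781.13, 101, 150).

125

CO 16.080: bracket 11.470–21.989 → index 51–100; slope 49/10.519, offset 4.610.
AQI = 51 + 49/10.519·4.610 ≈ 72.47 ⇒ 72.
PM10: 150.8 lies in 149.2–285.7, so I_lo=51, I_hi=100, C_lo=149.2, C_hi=285.7.
(100−51)/(285.7−149.2) × (150.8−149.2) + 51 = 49/136.5 × 1.6 + 51 ≈ 51.57 → 52.
O₃: 0.10572 lies in 0.09387–0.11785, so I_lo=101, I_hi=150, C_lo=0.09387, C_hi=0.11785.
(150−101)/(0.11785−0.09387) × (0.10572−0.09387) + 101 = 49/0.02398 × 0.01185 + 101 ≈ 125.21 → 125.
SO₂: 422.23 ∈ [385.72, 554.97] ↔ index [101, 150].
101 + (422.23−385.72)·(150−101)/(554.97−385.72) = 101 + 36.51·49/169.25 ≈ 111.57, so AQI = 112.
NO₂: 343.13 ∈ [297.61, 471.48] ↔ index [51, 100].
51 + (343.13−297.61)·(100−51)/(471.48−297.61) = 51 + 45.52·49/173.87 ≈ 63.83, so AQI = 64.
Sub-indices: CO→72, PM10→52, O₃→125, SO₂→112, NO₂→64. Overall AQI = max = 125; dominant pollutant is O₃.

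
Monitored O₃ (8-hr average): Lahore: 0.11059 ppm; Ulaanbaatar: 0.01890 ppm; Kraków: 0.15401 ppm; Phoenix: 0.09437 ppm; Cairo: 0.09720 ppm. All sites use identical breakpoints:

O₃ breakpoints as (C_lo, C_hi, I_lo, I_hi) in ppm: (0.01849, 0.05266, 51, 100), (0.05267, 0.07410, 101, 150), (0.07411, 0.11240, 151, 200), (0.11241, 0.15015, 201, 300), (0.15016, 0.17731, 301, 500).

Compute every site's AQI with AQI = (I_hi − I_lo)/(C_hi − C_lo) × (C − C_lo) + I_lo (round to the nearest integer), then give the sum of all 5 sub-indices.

937

Lahore: 0.11059 ∈ [0.07411, 0.11240] ↔ index [151, 200].
151 + (0.11059−0.07411)·(200−151)/(0.11240−0.07411) = 151 + 0.03648·49/0.03829 ≈ 197.68, so AQI = 198.
Ulaanbaatar 0.01890: bracket 0.01849–0.05266 → index 51–100; slope 49/0.03417, offset 0.00041.
AQI = 51 + 49/0.03417·0.00041 ≈ 51.59 ⇒ 52.
Kraków: 0.15401 lies in 0.15016–0.17731, so I_lo=301, I_hi=500, C_lo=0.15016, C_hi=0.17731.
(500−301)/(0.17731−0.15016) × (0.15401−0.15016) + 301 = 199/0.02715 × 0.00385 + 301 ≈ 329.22 → 329.
Phoenix: 0.09437 ∈ [0.07411, 0.11240] ↔ index [151, 200].
151 + (0.09437−0.07411)·(200−151)/(0.11240−0.07411) = 151 + 0.02026·49/0.03829 ≈ 176.93, so AQI = 177.
Cairo: row 0.07411–0.11240 (AQI 151–200). (200−151)·(0.09720−0.07411)/(0.11240−0.07411) + 151 = 49·0.02309/0.03829 + 151 ≈ 180.55 → 181.
AQIs: Lahore=198, Ulaanbaatar=52, Kraków=329, Phoenix=177, Cairo=181. Sum = 198 + 52 + 329 + 177 + 181 = 937.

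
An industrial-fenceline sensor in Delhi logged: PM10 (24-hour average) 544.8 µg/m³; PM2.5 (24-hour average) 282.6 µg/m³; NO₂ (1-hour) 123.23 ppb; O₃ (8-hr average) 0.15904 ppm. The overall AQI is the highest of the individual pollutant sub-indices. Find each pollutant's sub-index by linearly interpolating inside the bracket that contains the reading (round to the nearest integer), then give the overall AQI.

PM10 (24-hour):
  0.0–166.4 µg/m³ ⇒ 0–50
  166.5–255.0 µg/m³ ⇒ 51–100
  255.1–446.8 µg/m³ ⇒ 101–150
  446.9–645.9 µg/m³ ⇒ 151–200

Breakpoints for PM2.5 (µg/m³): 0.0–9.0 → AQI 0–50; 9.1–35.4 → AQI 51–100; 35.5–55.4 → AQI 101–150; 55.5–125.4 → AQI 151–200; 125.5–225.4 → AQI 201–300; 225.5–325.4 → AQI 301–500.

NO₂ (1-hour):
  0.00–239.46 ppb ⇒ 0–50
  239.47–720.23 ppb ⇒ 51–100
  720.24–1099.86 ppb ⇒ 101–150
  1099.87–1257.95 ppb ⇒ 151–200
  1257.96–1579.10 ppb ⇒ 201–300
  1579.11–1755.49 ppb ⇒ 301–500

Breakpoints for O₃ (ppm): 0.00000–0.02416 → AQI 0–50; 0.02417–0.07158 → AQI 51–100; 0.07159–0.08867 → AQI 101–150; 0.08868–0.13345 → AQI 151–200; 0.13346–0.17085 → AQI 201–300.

PM10: 544.8 ∈ [446.9, 645.9] ↔ index [151, 200].
151 + (544.8−446.9)·(200−151)/(645.9−446.9) = 151 + 97.9·49/199.0 ≈ 175.11, so AQI = 175.
PM2.5: 282.6 ∈ [225.5, 325.4] ↔ index [301, 500].
301 + (282.6−225.5)·(500−301)/(325.4−225.5) = 301 + 57.1·199/99.9 ≈ 414.74, so AQI = 415.
NO₂: row 0.00–239.46 (AQI 0–50). (50−0)·(123.23−0.00)/(239.46−0.00) + 0 = 50·123.23/239.46 + 0 ≈ 25.73 → 26.
O₃: 0.15904 lies in 0.13346–0.17085, so I_lo=201, I_hi=300, C_lo=0.13346, C_hi=0.17085.
(300−201)/(0.17085−0.13346) × (0.15904−0.13346) + 201 = 99/0.03739 × 0.02558 + 201 ≈ 268.73 → 269.
Sub-indices: PM10→175, PM2.5→415, NO₂→26, O₃→269. Overall AQI = max = 415; dominant pollutant is PM2.5.
AQI 415: Hazardous.

415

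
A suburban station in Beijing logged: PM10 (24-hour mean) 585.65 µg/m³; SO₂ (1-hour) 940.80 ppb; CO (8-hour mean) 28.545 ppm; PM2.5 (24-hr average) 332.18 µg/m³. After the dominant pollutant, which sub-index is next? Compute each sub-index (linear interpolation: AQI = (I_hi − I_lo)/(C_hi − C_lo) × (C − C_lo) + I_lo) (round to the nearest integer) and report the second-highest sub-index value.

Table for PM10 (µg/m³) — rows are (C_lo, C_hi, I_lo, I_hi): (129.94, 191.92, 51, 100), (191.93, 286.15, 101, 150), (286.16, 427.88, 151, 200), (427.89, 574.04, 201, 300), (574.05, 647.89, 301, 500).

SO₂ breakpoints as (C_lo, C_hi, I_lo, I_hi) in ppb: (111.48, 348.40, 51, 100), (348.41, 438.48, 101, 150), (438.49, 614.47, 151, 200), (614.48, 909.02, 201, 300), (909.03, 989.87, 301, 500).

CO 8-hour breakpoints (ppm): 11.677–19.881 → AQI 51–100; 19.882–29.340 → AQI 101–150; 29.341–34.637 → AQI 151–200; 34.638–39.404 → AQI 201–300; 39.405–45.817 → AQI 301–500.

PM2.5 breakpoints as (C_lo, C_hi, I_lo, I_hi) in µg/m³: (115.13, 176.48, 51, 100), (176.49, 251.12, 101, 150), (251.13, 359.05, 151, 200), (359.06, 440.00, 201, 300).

PM10: 585.65 ∈ [574.05, 647.89] ↔ index [301, 500].
301 + (585.65−574.05)·(500−301)/(647.89−574.05) = 301 + 11.60·199/73.84 ≈ 332.26, so AQI = 332.
SO₂ 940.80: bracket 909.03–989.87 → index 301–500; slope 199/80.84, offset 31.77.
AQI = 301 + 199/80.84·31.77 ≈ 379.21 ⇒ 379.
CO: 28.545 ∈ [19.882, 29.340] ↔ index [101, 150].
101 + (28.545−19.882)·(150−101)/(29.340−19.882) = 101 + 8.663·49/9.458 ≈ 145.88, so AQI = 146.
PM2.5 332.18: bracket 251.13–359.05 → index 151–200; slope 49/107.92, offset 81.05.
AQI = 151 + 49/107.92·81.05 ≈ 187.80 ⇒ 188.
Sub-indices: PM10→332, SO₂→379, CO→146, PM2.5→188. Ranked high→low: 379, 332, 188, 146. Second-highest sub-index = 332.

332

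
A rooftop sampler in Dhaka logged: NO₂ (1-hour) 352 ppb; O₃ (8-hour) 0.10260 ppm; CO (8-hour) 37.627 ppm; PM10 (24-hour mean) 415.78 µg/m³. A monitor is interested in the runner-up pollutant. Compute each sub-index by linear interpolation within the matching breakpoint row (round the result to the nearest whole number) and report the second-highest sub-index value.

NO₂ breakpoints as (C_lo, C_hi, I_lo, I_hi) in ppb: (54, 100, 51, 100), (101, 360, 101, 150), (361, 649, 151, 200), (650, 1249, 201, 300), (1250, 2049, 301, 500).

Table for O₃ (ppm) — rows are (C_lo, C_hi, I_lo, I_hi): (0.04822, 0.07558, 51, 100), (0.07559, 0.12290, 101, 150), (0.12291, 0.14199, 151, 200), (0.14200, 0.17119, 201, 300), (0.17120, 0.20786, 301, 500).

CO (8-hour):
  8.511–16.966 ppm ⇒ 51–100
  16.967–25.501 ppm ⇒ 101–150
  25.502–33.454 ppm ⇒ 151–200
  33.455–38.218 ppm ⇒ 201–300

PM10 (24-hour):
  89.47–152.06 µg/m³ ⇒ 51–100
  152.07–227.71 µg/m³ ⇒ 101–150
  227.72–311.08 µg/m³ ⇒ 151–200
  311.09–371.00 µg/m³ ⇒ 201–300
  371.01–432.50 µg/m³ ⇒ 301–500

288

NO₂: 352 lies in 101–360, so I_lo=101, I_hi=150, C_lo=101, C_hi=360.
(150−101)/(360−101) × (352−101) + 101 = 49/259 × 251 + 101 ≈ 148.49 → 148.
O₃: 0.10260 ∈ [0.07559, 0.12290] ↔ index [101, 150].
101 + (0.10260−0.07559)·(150−101)/(0.12290−0.07559) = 101 + 0.02701·49/0.04731 ≈ 128.97, so AQI = 129.
CO: 37.627 lies in 33.455–38.218, so I_lo=201, I_hi=300, C_lo=33.455, C_hi=38.218.
(300−201)/(38.218−33.455) × (37.627−33.455) + 201 = 99/4.763 × 4.172 + 201 ≈ 287.72 → 288.
PM10: 415.78 lies in 371.01–432.50, so I_lo=301, I_hi=500, C_lo=371.01, C_hi=432.50.
(500−301)/(432.50−371.01) × (415.78−371.01) + 301 = 199/61.49 × 44.77 + 301 ≈ 445.89 → 446.
Sub-indices: NO₂→148, O₃→129, CO→288, PM10→446. Ranked high→low: 446, 288, 148, 129. Second-highest sub-index = 288.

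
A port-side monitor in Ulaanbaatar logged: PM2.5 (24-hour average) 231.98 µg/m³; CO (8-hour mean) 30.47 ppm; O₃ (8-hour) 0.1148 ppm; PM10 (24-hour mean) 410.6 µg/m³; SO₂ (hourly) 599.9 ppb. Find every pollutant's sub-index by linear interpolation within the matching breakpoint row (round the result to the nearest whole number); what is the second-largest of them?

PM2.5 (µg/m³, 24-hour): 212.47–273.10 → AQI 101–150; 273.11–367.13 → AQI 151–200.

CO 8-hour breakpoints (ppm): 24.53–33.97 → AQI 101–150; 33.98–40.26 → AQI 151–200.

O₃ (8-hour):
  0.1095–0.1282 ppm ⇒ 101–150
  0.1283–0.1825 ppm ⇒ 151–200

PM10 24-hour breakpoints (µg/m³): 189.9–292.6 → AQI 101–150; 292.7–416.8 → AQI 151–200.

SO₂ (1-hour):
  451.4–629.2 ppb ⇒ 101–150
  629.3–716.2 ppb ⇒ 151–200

142

PM2.5: 231.98 lies in 212.47–273.10, so I_lo=101, I_hi=150, C_lo=212.47, C_hi=273.10.
(150−101)/(273.10−212.47) × (231.98−212.47) + 101 = 49/60.63 × 19.51 + 101 ≈ 116.77 → 117.
CO 30.47: bracket 24.53–33.97 → index 101–150; slope 49/9.44, offset 5.94.
AQI = 101 + 49/9.44·5.94 ≈ 131.83 ⇒ 132.
O₃: 0.1148 lies in 0.1095–0.1282, so I_lo=101, I_hi=150, C_lo=0.1095, C_hi=0.1282.
(150−101)/(0.1282−0.1095) × (0.1148−0.1095) + 101 = 49/0.0187 × 0.0053 + 101 ≈ 114.89 → 115.
PM10 410.6: bracket 292.7–416.8 → index 151–200; slope 49/124.1, offset 117.9.
AQI = 151 + 49/124.1·117.9 ≈ 197.55 ⇒ 198.
SO₂: 599.9 ∈ [451.4, 629.2] ↔ index [101, 150].
101 + (599.9−451.4)·(150−101)/(629.2−451.4) = 101 + 148.5·49/177.8 ≈ 141.93, so AQI = 142.
Sub-indices: PM2.5→117, CO→132, O₃→115, PM10→198, SO₂→142. Ranked high→low: 198, 142, 132, 117, 115. Second-highest sub-index = 142.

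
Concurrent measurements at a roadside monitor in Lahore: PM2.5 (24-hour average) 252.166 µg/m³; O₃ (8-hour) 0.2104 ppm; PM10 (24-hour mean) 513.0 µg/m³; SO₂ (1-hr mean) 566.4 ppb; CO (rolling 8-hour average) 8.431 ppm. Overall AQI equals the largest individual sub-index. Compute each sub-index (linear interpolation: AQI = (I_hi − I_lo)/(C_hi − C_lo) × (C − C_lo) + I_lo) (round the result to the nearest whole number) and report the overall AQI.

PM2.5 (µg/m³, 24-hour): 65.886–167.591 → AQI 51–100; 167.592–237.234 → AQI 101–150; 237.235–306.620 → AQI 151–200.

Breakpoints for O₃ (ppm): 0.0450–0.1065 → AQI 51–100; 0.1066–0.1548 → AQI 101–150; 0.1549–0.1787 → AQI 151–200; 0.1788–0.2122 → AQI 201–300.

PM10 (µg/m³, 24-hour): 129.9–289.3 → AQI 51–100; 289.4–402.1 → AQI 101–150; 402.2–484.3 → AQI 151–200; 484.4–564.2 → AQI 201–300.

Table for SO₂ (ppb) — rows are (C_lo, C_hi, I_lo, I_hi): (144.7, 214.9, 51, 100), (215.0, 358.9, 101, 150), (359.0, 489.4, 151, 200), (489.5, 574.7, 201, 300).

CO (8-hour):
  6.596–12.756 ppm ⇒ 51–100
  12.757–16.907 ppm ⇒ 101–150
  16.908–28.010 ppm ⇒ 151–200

PM2.5: row 237.235–306.620 (AQI 151–200). (200−151)·(252.166−237.235)/(306.620−237.235) + 151 = 49·14.931/69.385 + 151 ≈ 161.54 → 162.
O₃ 0.2104: bracket 0.1788–0.2122 → index 201–300; slope 99/0.0334, offset 0.0316.
AQI = 201 + 99/0.0334·0.0316 ≈ 294.66 ⇒ 295.
PM10: 513.0 ∈ [484.4, 564.2] ↔ index [201, 300].
201 + (513.0−484.4)·(300−201)/(564.2−484.4) = 201 + 28.6·99/79.8 ≈ 236.48, so AQI = 236.
SO₂: 566.4 ∈ [489.5, 574.7] ↔ index [201, 300].
201 + (566.4−489.5)·(300−201)/(574.7−489.5) = 201 + 76.9·99/85.2 ≈ 290.36, so AQI = 290.
CO: 8.431 lies in 6.596–12.756, so I_lo=51, I_hi=100, C_lo=6.596, C_hi=12.756.
(100−51)/(12.756−6.596) × (8.431−6.596) + 51 = 49/6.160 × 1.835 + 51 ≈ 65.60 → 66.
Sub-indices: PM2.5→162, O₃→295, PM10→236, SO₂→290, CO→66. Overall AQI = max = 295; dominant pollutant is O₃.
AQI 295: Very Unhealthy.

295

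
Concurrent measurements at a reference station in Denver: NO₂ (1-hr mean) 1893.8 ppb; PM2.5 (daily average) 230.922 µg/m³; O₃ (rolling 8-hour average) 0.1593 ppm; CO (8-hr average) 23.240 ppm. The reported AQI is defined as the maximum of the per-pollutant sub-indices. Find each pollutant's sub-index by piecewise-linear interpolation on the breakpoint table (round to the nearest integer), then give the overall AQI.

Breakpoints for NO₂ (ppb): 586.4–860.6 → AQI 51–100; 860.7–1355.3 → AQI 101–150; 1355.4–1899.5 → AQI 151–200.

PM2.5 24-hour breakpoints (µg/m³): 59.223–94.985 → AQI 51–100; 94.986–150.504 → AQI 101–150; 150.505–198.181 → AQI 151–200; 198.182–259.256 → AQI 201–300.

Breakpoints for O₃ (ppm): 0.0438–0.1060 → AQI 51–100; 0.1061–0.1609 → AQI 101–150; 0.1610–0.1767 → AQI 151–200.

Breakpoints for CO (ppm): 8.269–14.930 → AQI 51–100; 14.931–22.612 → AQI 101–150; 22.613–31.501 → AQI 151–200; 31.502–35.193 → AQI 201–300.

NO₂ 1893.8: bracket 1355.4–1899.5 → index 151–200; slope 49/544.1, offset 538.4.
AQI = 151 + 49/544.1·538.4 ≈ 199.49 ⇒ 199.
PM2.5: 230.922 lies in 198.182–259.256, so I_lo=201, I_hi=300, C_lo=198.182, C_hi=259.256.
(300−201)/(259.256−198.182) × (230.922−198.182) + 201 = 99/61.074 × 32.740 + 201 ≈ 254.07 → 254.
O₃: row 0.1061–0.1609 (AQI 101–150). (150−101)·(0.1593−0.1061)/(0.1609−0.1061) + 101 = 49·0.0532/0.0548 + 101 ≈ 148.57 → 149.
CO: 23.240 ∈ [22.613, 31.501] ↔ index [151, 200].
151 + (23.240−22.613)·(200−151)/(31.501−22.613) = 151 + 0.627·49/8.888 ≈ 154.46, so AQI = 154.
Sub-indices: NO₂→199, PM2.5→254, O₃→149, CO→154. Overall AQI = max = 254; dominant pollutant is PM2.5.

254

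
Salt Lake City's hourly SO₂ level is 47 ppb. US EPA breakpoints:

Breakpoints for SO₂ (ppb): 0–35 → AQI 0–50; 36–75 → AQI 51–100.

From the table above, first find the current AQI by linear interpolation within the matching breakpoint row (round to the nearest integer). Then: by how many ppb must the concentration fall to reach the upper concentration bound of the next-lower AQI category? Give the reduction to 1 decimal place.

12.0

SO₂ 47: bracket 36–75 → index 51–100; slope 49/39, offset 11.
AQI = 51 + 49/39·11 ≈ 64.82 ⇒ 65.
Current AQI 65 is in the Moderate range (51–100). The next-lower category tops out at AQI 50, whose upper concentration bound is 35 ppb.
Reduction needed = 47 − 35 = 12.0 ppb.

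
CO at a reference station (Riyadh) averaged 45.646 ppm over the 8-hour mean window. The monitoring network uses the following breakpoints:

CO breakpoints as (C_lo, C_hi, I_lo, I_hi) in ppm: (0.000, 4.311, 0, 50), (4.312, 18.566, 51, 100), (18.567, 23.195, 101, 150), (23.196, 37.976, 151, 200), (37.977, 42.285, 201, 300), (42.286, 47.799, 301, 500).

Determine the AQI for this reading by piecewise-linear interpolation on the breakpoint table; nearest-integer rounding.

CO: row 42.286–47.799 (AQI 301–500). (500−301)·(45.646−42.286)/(47.799−42.286) + 301 = 199·3.360/5.513 + 301 ≈ 422.28 → 422.

422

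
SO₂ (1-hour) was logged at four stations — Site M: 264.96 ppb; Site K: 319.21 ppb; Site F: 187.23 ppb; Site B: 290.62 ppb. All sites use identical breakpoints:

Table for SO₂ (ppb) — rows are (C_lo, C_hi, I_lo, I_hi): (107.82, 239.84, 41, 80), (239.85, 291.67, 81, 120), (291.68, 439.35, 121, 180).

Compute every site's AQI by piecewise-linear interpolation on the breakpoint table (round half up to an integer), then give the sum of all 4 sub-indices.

Site M: 264.96 ∈ [239.85, 291.67] ↔ index [81, 120].
81 + (264.96−239.85)·(120−81)/(291.67−239.85) = 81 + 25.11·39/51.82 ≈ 99.90, so AQI = 100.
Site K: row 291.68–439.35 (AQI 121–180). (180−121)·(319.21−291.68)/(439.35−291.68) + 121 = 59·27.53/147.67 + 121 ≈ 132.00 → 132.
Site F: 187.23 lies in 107.82–239.84, so I_lo=41, I_hi=80, C_lo=107.82, C_hi=239.84.
(80−41)/(239.84−107.82) × (187.23−107.82) + 41 = 39/132.02 × 79.41 + 41 ≈ 64.46 → 64.
Site B 290.62: bracket 239.85–291.67 → index 81–120; slope 39/51.82, offset 50.77.
AQI = 81 + 39/51.82·50.77 ≈ 119.21 ⇒ 119.
AQIs: Site M=100, Site K=132, Site F=64, Site B=119. Sum = 100 + 132 + 64 + 119 = 415.

415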